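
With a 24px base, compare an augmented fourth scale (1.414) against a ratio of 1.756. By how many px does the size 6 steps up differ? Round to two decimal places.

511.83px

Augmented fourth: 24.0 × 1.414⁶ = 191.8261px
At 1.756: 24.0 × 1.756⁶ = 703.6526px
Difference: 703.6526 − 191.8261 = 511.8265px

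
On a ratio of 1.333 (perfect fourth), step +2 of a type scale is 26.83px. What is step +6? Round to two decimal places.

84.71px

The gap is 6 − (2) = 4 steps, so the factor is 1.333^4.
26.83 × 1.333⁴ = 26.83 × 3.15733 ≈ 84.711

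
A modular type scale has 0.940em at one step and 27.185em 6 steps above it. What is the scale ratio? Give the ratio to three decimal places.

1.752

The ratio satisfies 0.940 × r⁶ = 27.185, so r = (27.185 / 0.940)^(1/6).
r = 28.9202^(1/6) ≈ 1.7520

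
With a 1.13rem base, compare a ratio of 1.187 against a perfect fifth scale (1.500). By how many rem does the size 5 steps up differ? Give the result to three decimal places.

5.918rem

At 1.187: 1.13 × 1.187⁵ = 2.66276rem
Perfect fifth: 1.13 × 1.500⁵ = 8.58094rem
Difference: 8.58094 − 2.66276 = 5.91818rem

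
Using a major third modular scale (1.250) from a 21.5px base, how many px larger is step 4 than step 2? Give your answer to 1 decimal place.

Step 2: 21.5 × 1.250² = 33.594px
Step 4: 21.5 × 1.250⁴ = 52.490px
Difference: 52.490 − 33.594 = 18.896px

18.9px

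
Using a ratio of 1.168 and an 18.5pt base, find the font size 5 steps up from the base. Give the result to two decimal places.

Each step on a modular scale multiplies by the ratio, so the size n steps from the base is base × ratioⁿ.
18.5 × 1.168⁵ = 18.5 × 2.17377 ≈ 40.21

40.21pt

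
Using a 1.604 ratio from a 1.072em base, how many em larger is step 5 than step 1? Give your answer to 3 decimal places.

9.662em

Step 1: 1.072 × 1.604 = 1.71949em
Step 5: 1.072 × 1.604⁵ = 11.38195em
Difference: 11.38195 − 1.71949 = 9.66246em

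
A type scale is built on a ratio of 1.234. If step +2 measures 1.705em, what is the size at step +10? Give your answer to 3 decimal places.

9.167em

Moving from step +2 to step +10 is 8 steps up, so multiply by r⁸.
1.705 × 1.234⁸ = 1.705 × 5.37677 ≈ 9.167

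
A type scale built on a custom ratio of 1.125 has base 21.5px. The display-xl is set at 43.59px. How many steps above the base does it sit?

6

1.125ⁿ = 43.59 / 21.5 = 2.0274
n = ln(2.0274) / ln(1.125) = 0.7068 / 0.1178 ≈ 6.00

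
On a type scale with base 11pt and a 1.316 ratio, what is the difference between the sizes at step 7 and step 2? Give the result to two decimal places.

Step 2: 11.0 × 1.316² = 19.0504pt
Step 7: 11.0 × 1.316⁷ = 75.1941pt
Difference: 75.1941 − 19.0504 = 56.1437pt

56.14pt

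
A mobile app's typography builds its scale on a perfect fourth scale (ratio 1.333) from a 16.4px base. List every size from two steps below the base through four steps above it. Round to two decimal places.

Step -2: 16.4 ÷ 1.333² = 9.23
Step -1: 16.4 ÷ 1.333 = 12.30
Step 0: 16.4px
Step 1: 16.4 × 1.333 = 21.86
Step 2: 16.4 × 1.333² = 29.14
Step 3: 16.4 × 1.333³ = 38.84
Step 4: 16.4 × 1.333⁴ = 51.78

9.23px, 12.30px, 16.40px, 21.86px, 29.14px, 38.84px, 51.78px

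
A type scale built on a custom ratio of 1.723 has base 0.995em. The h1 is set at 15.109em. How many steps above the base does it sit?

1.723ⁿ = 15.109 / 0.995 = 15.1849
n = ln(15.1849) / ln(1.723) = 2.7203 / 0.5441 ≈ 5.00

5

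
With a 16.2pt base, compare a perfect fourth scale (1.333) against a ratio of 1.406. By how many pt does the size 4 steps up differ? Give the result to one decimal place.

12.2pt

Perfect fourth: 16.2 × 1.333⁴ = 51.149pt
At 1.406: 16.2 × 1.406⁴ = 63.308pt
Difference: 63.308 − 51.149 = 12.159pt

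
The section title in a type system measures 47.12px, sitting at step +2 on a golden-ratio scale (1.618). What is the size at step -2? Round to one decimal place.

47.12 ÷ 1.618⁴ = 47.12 ÷ 6.85353 ≈ 6.875

6.9px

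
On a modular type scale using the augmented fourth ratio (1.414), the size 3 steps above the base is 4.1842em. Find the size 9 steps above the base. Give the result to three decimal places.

33.443em

4.1842 × 1.414⁶ = 4.1842 × 7.99275 ≈ 33.443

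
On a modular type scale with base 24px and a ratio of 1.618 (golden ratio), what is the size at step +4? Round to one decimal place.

Each step on a modular scale multiplies by the ratio, so the size n steps from the base is base × ratioⁿ.
24.0 × 1.618⁴ = 24.0 × 6.85353 ≈ 164.48

164.5px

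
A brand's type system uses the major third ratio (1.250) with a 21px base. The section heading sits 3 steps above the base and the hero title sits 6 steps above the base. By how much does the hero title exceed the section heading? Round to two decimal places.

Step 3: 21.0 × 1.250³ = 41.0156px
Step 6: 21.0 × 1.250⁶ = 80.1086px
Difference: 80.1086 − 41.0156 = 39.0930px

39.09px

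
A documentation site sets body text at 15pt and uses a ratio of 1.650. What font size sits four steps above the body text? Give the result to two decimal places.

A modular type scale is a geometric sequence: sizeₙ = base × rⁿ.
15.0 × 1.650⁴ = 15.0 × 7.41201 ≈ 111.18

111.18pt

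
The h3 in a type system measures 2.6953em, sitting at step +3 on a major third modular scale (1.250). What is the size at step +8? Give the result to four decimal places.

8.2254em

Moving from step +3 to step +8 is 5 steps up, so multiply by r⁵.
2.6953 × 1.250⁵ = 2.6953 × 3.05176 ≈ 8.2254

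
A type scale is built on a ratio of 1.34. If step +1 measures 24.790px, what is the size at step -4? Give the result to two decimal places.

24.790 ÷ 1.34⁵ = 24.790 ÷ 4.32040 ≈ 5.738

5.74px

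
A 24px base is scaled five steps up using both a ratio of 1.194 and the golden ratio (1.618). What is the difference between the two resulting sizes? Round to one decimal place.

207.9px

At 1.194: 24.0 × 1.194⁵ = 58.242px
Golden ratio: 24.0 × 1.618⁵ = 266.136px
Difference: 266.136 − 58.242 = 207.894px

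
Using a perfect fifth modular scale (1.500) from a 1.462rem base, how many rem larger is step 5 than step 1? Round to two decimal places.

8.91rem

Step 1: 1.462 × 1.500 = 2.1930rem
Step 5: 1.462 × 1.500⁵ = 11.1021rem
Difference: 11.1021 − 2.1930 = 8.9091rem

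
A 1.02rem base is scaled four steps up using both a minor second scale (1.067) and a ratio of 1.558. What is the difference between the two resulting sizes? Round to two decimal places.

4.69rem

Minor second: 1.02 × 1.067⁴ = 1.3221rem
At 1.558: 1.02 × 1.558⁴ = 6.0099rem
Difference: 6.0099 − 1.3221 = 4.6878rem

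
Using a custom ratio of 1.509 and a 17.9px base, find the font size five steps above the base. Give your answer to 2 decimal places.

140.06px

Every step multiplies by the scale ratio.
17.9 × 1.509⁵ = 17.9 × 7.82431 ≈ 140.06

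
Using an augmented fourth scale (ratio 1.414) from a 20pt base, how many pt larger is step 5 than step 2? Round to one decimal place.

73.1pt

Step 2: 20.0 × 1.414² = 39.988pt
Step 5: 20.0 × 1.414⁵ = 113.052pt
Difference: 113.052 − 39.988 = 73.064pt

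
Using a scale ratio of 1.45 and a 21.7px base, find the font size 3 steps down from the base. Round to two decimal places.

7.12px

Every step multiplies by the scale ratio.
21.7 ÷ 1.45³ = 21.7 ÷ 3.04862 ≈ 7.12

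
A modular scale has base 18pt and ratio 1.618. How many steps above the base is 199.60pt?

1.618ⁿ = 199.60 / 18 = 11.0889
n = ln(11.0889) / ln(1.618) = 2.4059 / 0.4812 ≈ 5.00

5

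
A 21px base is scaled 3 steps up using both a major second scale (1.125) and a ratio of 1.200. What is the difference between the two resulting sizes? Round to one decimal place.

6.4px

Major second: 21.0 × 1.125³ = 29.900px
At 1.200: 21.0 × 1.200³ = 36.288px
Difference: 36.288 − 29.900 = 6.388px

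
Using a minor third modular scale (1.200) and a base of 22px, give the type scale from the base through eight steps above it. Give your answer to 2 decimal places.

Step 0: 22px
Step 1: 22.0 × 1.200 = 26.40
Step 2: 22.0 × 1.200² = 31.68
Step 3: 22.0 × 1.200³ = 38.02
Step 4: 22.0 × 1.200⁴ = 45.62
Step 5: 22.0 × 1.200⁵ = 54.74
Step 6: 22.0 × 1.200⁶ = 65.69
Step 7: 22.0 × 1.200⁷ = 78.83
Step 8: 22.0 × 1.200⁸ = 94.60

22.00px, 26.40px, 31.68px, 38.02px, 45.62px, 54.74px, 65.69px, 78.83px, 94.60px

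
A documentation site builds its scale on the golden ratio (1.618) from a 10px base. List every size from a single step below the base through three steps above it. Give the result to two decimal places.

6.18px, 10.00px, 16.18px, 26.18px, 42.36px

Step -1: 10.0 ÷ 1.618 = 6.18
Step 0: 10px
Step 1: 10.0 × 1.618 = 16.18
Step 2: 10.0 × 1.618² = 26.18
Step 3: 10.0 × 1.618³ = 42.36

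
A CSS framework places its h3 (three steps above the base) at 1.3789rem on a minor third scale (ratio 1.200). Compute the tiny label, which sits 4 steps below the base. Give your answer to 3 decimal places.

0.385rem

The gap is -4 − (3) = -7 steps, so the factor is 1.200^-7.
1.3789 ÷ 1.200⁷ = 1.3789 ÷ 3.58318 ≈ 0.385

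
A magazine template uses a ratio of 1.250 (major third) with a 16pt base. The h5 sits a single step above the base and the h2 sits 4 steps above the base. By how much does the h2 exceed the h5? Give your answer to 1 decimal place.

19.1pt

Step 1: 16.0 × 1.250 = 20.000pt
Step 4: 16.0 × 1.250⁴ = 39.062pt
Difference: 39.062 − 20.000 = 19.062pt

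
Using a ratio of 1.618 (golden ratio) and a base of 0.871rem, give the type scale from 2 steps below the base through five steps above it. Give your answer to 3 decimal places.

Step -2: 0.871 ÷ 1.618² = 0.333
Step -1: 0.871 ÷ 1.618 = 0.538
Step 0: 0.871rem
Step 1: 0.871 × 1.618 = 1.409
Step 2: 0.871 × 1.618² = 2.280
Step 3: 0.871 × 1.618³ = 3.689
Step 4: 0.871 × 1.618⁴ = 5.969
Step 5: 0.871 × 1.618⁵ = 9.659

0.333rem, 0.538rem, 0.871rem, 1.409rem, 2.280rem, 3.689rem, 5.969rem, 9.659rem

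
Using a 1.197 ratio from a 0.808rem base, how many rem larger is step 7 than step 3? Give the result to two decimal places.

Step 3: 0.808 × 1.197³ = 1.3858rem
Step 7: 0.808 × 1.197⁷ = 2.8449rem
Difference: 2.8449 − 1.3858 = 1.4591rem

1.46rem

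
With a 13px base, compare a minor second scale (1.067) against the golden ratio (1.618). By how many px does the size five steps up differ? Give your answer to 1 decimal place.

Minor second: 13.0 × 1.067⁵ = 17.979px
Golden ratio: 13.0 × 1.618⁵ = 144.157px
Difference: 144.157 − 17.979 = 126.178px

126.2px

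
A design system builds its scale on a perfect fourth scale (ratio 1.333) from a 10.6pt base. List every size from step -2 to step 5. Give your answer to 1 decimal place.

6.0pt, 8.0pt, 10.6pt, 14.1pt, 18.8pt, 25.1pt, 33.5pt, 44.6pt

Step -2: 10.6 ÷ 1.333² = 6.0
Step -1: 10.6 ÷ 1.333 = 8.0
Step 0: 10.6pt
Step 1: 10.6 × 1.333 = 14.1
Step 2: 10.6 × 1.333² = 18.8
Step 3: 10.6 × 1.333³ = 25.1
Step 4: 10.6 × 1.333⁴ = 33.5
Step 5: 10.6 × 1.333⁵ = 44.6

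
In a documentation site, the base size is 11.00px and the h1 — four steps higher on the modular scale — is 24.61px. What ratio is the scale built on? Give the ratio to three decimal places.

1.223

r⁴ = 24.61 / 11.00, so r = (24.61/11.00)^(1/4).
r = 2.2373^(1/4) ≈ 1.2230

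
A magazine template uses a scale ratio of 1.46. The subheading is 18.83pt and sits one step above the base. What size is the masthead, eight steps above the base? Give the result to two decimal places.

Moving from step +1 to step +8 is 7 steps up, so multiply by r⁷.
18.83 × 1.46⁷ = 18.83 × 14.14067 ≈ 266.269

266.27pt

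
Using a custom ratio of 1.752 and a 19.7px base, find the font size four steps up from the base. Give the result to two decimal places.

19.7 × 1.752⁴ = 19.7 × 9.42185 ≈ 185.61

185.61px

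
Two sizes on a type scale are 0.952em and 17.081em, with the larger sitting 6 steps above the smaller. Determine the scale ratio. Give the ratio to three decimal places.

1.618

The ratio satisfies 0.952 × r⁶ = 17.081, so r = (17.081 / 0.952)^(1/6).
r = 17.9422^(1/6) ≈ 1.6180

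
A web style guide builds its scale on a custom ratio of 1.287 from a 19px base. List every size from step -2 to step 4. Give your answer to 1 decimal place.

11.5px, 14.8px, 19.0px, 24.5px, 31.5px, 40.5px, 52.1px

Step -2: 19.0 ÷ 1.287² = 11.5
Step -1: 19.0 ÷ 1.287 = 14.8
Step 0: 19px
Step 1: 19.0 × 1.287 = 24.5
Step 2: 19.0 × 1.287² = 31.5
Step 3: 19.0 × 1.287³ = 40.5
Step 4: 19.0 × 1.287⁴ = 52.1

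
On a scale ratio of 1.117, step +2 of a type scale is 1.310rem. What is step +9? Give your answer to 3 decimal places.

The gap is 9 − (2) = 7 steps, so the factor is 1.117^7.
1.310 × 1.117⁷ = 1.310 × 2.16956 ≈ 2.842

2.842rem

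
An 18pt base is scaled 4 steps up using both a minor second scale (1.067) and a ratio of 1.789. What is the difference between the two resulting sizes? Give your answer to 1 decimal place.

Minor second: 18.0 × 1.067⁴ = 23.331pt
At 1.789: 18.0 × 1.789⁴ = 184.380pt
Difference: 184.380 − 23.331 = 161.049pt

161.0pt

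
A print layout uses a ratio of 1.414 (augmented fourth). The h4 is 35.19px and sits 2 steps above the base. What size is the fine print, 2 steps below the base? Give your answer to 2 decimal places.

Moving from step +2 to step -2 is 4 steps down, so divide by r⁴.
35.19 ÷ 1.414⁴ = 35.19 ÷ 3.99758 ≈ 8.803

8.80px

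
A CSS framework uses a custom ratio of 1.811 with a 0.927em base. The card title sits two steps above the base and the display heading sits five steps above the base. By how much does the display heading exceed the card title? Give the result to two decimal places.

Step 2: 0.927 × 1.811² = 3.0403em
Step 5: 0.927 × 1.811⁵ = 18.0581em
Difference: 18.0581 − 3.0403 = 15.0178em

15.02em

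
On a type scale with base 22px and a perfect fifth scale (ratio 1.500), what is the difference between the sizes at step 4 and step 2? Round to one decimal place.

Step 2: 22.0 × 1.500² = 49.500px
Step 4: 22.0 × 1.500⁴ = 111.375px
Difference: 111.375 − 49.500 = 61.875px

61.9px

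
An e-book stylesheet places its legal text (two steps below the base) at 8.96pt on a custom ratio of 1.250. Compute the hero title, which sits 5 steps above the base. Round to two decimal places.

8.96 × 1.250⁷ = 8.96 × 4.76837 ≈ 42.725

42.72pt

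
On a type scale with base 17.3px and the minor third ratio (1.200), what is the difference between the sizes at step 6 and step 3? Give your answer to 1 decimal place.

21.8px

Step 3: 17.3 × 1.200³ = 29.894px
Step 6: 17.3 × 1.200⁶ = 51.658px
Difference: 51.658 − 29.894 = 21.764px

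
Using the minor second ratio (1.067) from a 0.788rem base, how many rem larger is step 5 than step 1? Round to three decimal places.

Step 1: 0.788 × 1.067 = 0.84080rem
Step 5: 0.788 × 1.067⁵ = 1.08980rem
Difference: 1.08980 − 0.84080 = 0.24900rem

0.249rem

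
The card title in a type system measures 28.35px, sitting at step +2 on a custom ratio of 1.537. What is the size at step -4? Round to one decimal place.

2.2px

28.35 ÷ 1.537⁶ = 28.35 ÷ 13.18388 ≈ 2.150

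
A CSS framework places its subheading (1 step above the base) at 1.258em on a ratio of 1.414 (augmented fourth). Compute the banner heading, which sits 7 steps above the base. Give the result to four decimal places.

1.258 × 1.414⁶ = 1.258 × 7.99275 ≈ 10.0549

10.0549em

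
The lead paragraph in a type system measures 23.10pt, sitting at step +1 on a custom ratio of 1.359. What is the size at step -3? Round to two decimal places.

6.77pt

The gap is -3 − (1) = -4 steps, so the factor is 1.359^-4.
23.10 ÷ 1.359⁴ = 23.10 ÷ 3.41097 ≈ 6.772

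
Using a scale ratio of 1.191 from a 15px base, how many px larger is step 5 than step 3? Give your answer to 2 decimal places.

10.60px

Step 3: 15.0 × 1.191³ = 25.3412px
Step 5: 15.0 × 1.191⁵ = 35.9460px
Difference: 35.9460 − 25.3412 = 10.6048px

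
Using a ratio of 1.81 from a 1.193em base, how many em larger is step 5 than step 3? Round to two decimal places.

16.10em

Step 3: 1.193 × 1.81³ = 7.0742em
Step 5: 1.193 × 1.81⁵ = 23.1757em
Difference: 23.1757 − 7.0742 = 16.1015em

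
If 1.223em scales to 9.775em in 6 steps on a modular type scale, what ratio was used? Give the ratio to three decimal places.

r⁶ = 9.775 / 1.223, so r = (9.775/1.223)^(1/6).
r = 7.9926^(1/6) ≈ 1.4140

1.414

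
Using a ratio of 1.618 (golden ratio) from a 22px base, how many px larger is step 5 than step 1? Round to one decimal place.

Step 1: 22.0 × 1.618 = 35.596px
Step 5: 22.0 × 1.618⁵ = 243.958px
Difference: 243.958 − 35.596 = 208.362px

208.4px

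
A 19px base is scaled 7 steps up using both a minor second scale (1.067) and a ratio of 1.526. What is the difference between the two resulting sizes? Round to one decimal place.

Minor second: 19.0 × 1.067⁷ = 29.916px
At 1.526: 19.0 × 1.526⁷ = 366.130px
Difference: 366.130 − 29.916 = 336.214px

336.2px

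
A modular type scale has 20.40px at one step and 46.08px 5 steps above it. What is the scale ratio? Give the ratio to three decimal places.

1.177

The ratio satisfies 20.40 × r⁵ = 46.08, so r = (46.08 / 20.40)^(1/5).
r = 2.2588^(1/5) ≈ 1.1770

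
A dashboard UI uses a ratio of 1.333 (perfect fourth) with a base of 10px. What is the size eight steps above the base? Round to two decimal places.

99.69px

10.0 × 1.333⁸ = 10.0 × 9.96876 ≈ 99.69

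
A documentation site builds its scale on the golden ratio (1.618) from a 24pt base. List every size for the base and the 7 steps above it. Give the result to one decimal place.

24.0pt, 38.8pt, 62.8pt, 101.7pt, 164.5pt, 266.1pt, 430.6pt, 696.7pt

Step 0: 24pt
Step 1: 24.0 × 1.618 = 38.8
Step 2: 24.0 × 1.618² = 62.8
Step 3: 24.0 × 1.618³ = 101.7
Step 4: 24.0 × 1.618⁴ = 164.5
Step 5: 24.0 × 1.618⁵ = 266.1
Step 6: 24.0 × 1.618⁶ = 430.6
Step 7: 24.0 × 1.618⁷ = 696.7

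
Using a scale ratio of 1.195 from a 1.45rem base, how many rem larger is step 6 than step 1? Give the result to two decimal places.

Step 1: 1.45 × 1.195 = 1.7328rem
Step 6: 1.45 × 1.195⁶ = 4.2226rem
Difference: 4.2226 − 1.7328 = 2.4898rem

2.49rem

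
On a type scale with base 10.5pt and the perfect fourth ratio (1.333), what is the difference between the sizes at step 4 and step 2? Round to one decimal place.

Step 2: 10.5 × 1.333² = 18.657pt
Step 4: 10.5 × 1.333⁴ = 33.152pt
Difference: 33.152 − 18.657 = 14.495pt

14.5pt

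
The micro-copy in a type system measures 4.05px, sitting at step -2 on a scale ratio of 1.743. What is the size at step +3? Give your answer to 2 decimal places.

The gap is 3 − (-2) = 5 steps, so the factor is 1.743^5.
4.05 × 1.743⁵ = 4.05 × 16.08744 ≈ 65.154

65.15px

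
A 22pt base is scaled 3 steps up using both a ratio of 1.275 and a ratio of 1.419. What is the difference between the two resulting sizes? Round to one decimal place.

17.3pt

At 1.275: 22.0 × 1.275³ = 45.599pt
At 1.419: 22.0 × 1.419³ = 62.859pt
Difference: 62.859 − 45.599 = 17.260pt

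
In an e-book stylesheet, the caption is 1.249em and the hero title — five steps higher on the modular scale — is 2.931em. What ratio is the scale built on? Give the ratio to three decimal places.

1.186

The ratio satisfies 1.249 × r⁵ = 2.931, so r = (2.931 / 1.249)^(1/5).
r = 2.3467^(1/5) ≈ 1.1860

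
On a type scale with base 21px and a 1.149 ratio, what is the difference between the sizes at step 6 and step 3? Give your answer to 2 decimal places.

Step 3: 21.0 × 1.149³ = 31.8551px
Step 6: 21.0 × 1.149⁶ = 48.3214px
Difference: 48.3214 − 31.8551 = 16.4663px

16.47px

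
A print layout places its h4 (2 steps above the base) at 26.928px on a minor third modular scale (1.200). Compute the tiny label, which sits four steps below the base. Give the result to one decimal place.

The gap is -4 − (2) = -6 steps, so the factor is 1.200^-6.
26.928 ÷ 1.200⁶ = 26.928 ÷ 2.98598 ≈ 9.018

9.0px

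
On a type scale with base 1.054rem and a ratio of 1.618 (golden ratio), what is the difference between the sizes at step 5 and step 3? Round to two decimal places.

7.22rem

Step 3: 1.054 × 1.618³ = 4.4645rem
Step 5: 1.054 × 1.618⁵ = 11.6878rem
Difference: 11.6878 − 4.4645 = 7.2233rem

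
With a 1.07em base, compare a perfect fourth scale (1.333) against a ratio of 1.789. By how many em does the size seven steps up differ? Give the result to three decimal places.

54.754em

Perfect fourth: 1.07 × 1.333⁷ = 8.00193em
At 1.789: 1.07 × 1.789⁷ = 62.75613em
Difference: 62.75613 − 8.00193 = 54.75420em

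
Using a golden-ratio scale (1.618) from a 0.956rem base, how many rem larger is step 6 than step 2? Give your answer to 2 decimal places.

Step 2: 0.956 × 1.618² = 2.5027rem
Step 6: 0.956 × 1.618⁶ = 17.1526rem
Difference: 17.1526 − 2.5027 = 14.6499rem

14.65rem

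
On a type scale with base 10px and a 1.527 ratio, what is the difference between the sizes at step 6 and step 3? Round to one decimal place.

Step 3: 10.0 × 1.527³ = 35.606px
Step 6: 10.0 × 1.527⁶ = 126.775px
Difference: 126.775 − 35.606 = 91.169px

91.2px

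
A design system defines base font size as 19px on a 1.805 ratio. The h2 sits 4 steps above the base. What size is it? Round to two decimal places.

A modular type scale is a geometric sequence: sizeₙ = base × rⁿ.
19.0 × 1.805⁴ = 19.0 × 10.61473 ≈ 201.68

201.68px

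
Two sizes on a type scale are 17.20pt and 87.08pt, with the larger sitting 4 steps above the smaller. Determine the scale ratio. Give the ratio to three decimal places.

The ratio satisfies 17.20 × r⁴ = 87.08, so r = (87.08 / 17.20)^(1/4).
r = 5.0628^(1/4) ≈ 1.5000

1.500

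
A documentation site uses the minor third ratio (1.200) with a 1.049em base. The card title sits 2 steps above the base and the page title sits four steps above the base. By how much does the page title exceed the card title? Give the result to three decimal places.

0.665em

Step 2: 1.049 × 1.200² = 1.51056em
Step 4: 1.049 × 1.200⁴ = 2.17521em
Difference: 2.17521 − 1.51056 = 0.66465em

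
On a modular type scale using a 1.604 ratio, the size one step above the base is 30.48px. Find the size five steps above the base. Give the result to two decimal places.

Moving from step +1 to step +5 is 4 steps up, so multiply by r⁴.
30.48 × 1.604⁴ = 30.48 × 6.61938 ≈ 201.759

201.76px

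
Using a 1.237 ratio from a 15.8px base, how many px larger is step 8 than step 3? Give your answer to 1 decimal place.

56.7px

Step 3: 15.8 × 1.237³ = 29.907px
Step 8: 15.8 × 1.237⁸ = 86.619px
Difference: 86.619 − 29.907 = 56.712px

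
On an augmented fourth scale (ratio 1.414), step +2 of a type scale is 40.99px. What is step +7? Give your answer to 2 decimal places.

The gap is 7 − (2) = 5 steps, so the factor is 1.414^5.
40.99 × 1.414⁵ = 40.99 × 5.65258 ≈ 231.699

231.70px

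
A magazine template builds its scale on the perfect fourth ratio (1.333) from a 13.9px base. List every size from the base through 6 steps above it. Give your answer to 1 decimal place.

13.9px, 18.5px, 24.7px, 32.9px, 43.9px, 58.5px, 78.0px

Step 0: 13.9px
Step 1: 13.9 × 1.333 = 18.5
Step 2: 13.9 × 1.333² = 24.7
Step 3: 13.9 × 1.333³ = 32.9
Step 4: 13.9 × 1.333⁴ = 43.9
Step 5: 13.9 × 1.333⁵ = 58.5
Step 6: 13.9 × 1.333⁶ = 78.0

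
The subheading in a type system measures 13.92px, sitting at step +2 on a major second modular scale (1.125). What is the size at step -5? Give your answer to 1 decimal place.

The gap is -5 − (2) = -7 steps, so the factor is 1.125^-7.
13.92 ÷ 1.125⁷ = 13.92 ÷ 2.28070 ≈ 6.103

6.1px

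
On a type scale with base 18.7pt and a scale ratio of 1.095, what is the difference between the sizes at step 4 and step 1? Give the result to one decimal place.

6.4pt

Step 1: 18.7 × 1.095 = 20.476pt
Step 4: 18.7 × 1.095⁴ = 26.884pt
Difference: 26.884 − 20.476 = 6.408pt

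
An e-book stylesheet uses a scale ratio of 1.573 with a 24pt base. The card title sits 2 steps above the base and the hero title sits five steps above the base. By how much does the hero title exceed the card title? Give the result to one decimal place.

171.7pt

Step 2: 24.0 × 1.573² = 59.384pt
Step 5: 24.0 × 1.573⁵ = 231.129pt
Difference: 231.129 − 59.384 = 171.745pt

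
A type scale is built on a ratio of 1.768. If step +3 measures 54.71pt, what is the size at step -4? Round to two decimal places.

54.71 ÷ 1.768⁷ = 54.71 ÷ 53.99777 ≈ 1.013

1.01pt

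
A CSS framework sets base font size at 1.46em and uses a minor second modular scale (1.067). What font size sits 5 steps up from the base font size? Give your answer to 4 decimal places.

Each step on a modular scale multiplies by the ratio, so the size n steps from the base is base × ratioⁿ.
1.46 × 1.067⁵ = 1.46 × 1.38300 ≈ 2.0192

2.0192em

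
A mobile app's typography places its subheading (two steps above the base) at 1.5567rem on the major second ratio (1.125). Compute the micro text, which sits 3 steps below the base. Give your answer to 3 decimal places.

1.5567 ÷ 1.125⁵ = 1.5567 ÷ 1.80203 ≈ 0.864

0.864rem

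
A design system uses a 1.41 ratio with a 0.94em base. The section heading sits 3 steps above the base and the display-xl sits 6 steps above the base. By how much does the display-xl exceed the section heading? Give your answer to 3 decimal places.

Step 3: 0.94 × 1.41³ = 2.63503em
Step 6: 0.94 × 1.41⁶ = 7.38657em
Difference: 7.38657 − 2.63503 = 4.75154em

4.752em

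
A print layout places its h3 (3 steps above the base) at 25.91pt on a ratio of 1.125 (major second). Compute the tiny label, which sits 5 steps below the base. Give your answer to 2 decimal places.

10.10pt

25.91 ÷ 1.125⁸ = 25.91 ÷ 2.56578 ≈ 10.098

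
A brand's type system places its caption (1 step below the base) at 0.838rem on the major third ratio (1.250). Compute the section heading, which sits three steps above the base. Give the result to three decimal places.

2.046rem

The gap is 3 − (-1) = 4 steps, so the factor is 1.250^4.
0.838 × 1.250⁴ = 0.838 × 2.44141 ≈ 2.046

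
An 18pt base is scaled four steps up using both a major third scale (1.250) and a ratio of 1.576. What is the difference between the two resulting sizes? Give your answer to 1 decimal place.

67.1pt

Major third: 18.0 × 1.250⁴ = 43.945pt
At 1.576: 18.0 × 1.576⁴ = 111.045pt
Difference: 111.045 − 43.945 = 67.100pt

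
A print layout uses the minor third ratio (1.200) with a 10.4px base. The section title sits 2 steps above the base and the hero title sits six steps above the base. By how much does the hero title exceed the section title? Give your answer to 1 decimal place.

Step 2: 10.4 × 1.200² = 14.976px
Step 6: 10.4 × 1.200⁶ = 31.054px
Difference: 31.054 − 14.976 = 16.078px

16.1px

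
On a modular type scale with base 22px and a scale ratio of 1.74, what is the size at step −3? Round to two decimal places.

4.18px

A modular type scale is a geometric sequence: sizeₙ = base × rⁿ.
22.0 ÷ 1.74³ = 22.0 ÷ 5.26802 ≈ 4.18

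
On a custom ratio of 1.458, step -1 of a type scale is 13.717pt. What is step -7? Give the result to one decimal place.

13.717 ÷ 1.458⁶ = 13.717 ÷ 9.60606 ≈ 1.428

1.4pt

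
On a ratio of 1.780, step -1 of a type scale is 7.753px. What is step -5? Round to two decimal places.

0.77px

7.753 ÷ 1.780⁴ = 7.753 ÷ 10.03876 ≈ 0.772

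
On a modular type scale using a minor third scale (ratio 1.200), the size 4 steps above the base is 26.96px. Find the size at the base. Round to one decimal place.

26.96 ÷ 1.200⁴ = 26.96 ÷ 2.07360 ≈ 13.002

13.0px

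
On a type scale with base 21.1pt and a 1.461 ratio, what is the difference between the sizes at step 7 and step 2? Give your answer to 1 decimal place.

Step 2: 21.1 × 1.461² = 45.038pt
Step 7: 21.1 × 1.461⁷ = 299.802pt
Difference: 299.802 − 45.038 = 254.764pt

254.8pt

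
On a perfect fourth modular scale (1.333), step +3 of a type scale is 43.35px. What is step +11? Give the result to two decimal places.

432.15px

Moving from step +3 to step +11 is 8 steps up, so multiply by r⁸.
43.35 × 1.333⁸ = 43.35 × 9.96876 ≈ 432.146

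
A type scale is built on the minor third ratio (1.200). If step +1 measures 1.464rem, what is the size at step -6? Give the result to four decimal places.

Moving from step +1 to step -6 is 7 steps down, so divide by r⁷.
1.464 ÷ 1.200⁷ = 1.464 ÷ 3.58318 ≈ 0.4086

0.4086rem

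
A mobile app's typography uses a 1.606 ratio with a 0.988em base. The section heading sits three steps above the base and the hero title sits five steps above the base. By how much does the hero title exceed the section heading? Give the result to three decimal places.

Step 3: 0.988 × 1.606³ = 4.09255em
Step 5: 0.988 × 1.606⁵ = 10.55564em
Difference: 10.55564 − 4.09255 = 6.46309em

6.463em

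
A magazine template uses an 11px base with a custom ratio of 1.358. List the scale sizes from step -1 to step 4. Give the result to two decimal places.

Step -1: 11.0 ÷ 1.358 = 8.10
Step 0: 11px
Step 1: 11.0 × 1.358 = 14.94
Step 2: 11.0 × 1.358² = 20.29
Step 3: 11.0 × 1.358³ = 27.55
Step 4: 11.0 × 1.358⁴ = 37.41

8.10px, 11.00px, 14.94px, 20.29px, 27.55px, 37.41px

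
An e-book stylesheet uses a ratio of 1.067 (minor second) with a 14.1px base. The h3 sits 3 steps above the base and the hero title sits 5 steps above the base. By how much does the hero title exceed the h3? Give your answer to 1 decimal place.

Step 3: 14.1 × 1.067³ = 17.128px
Step 5: 14.1 × 1.067⁵ = 19.500px
Difference: 19.500 − 17.128 = 2.372px

2.4px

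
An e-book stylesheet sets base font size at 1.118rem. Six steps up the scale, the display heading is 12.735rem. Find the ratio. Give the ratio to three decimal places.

1.500

The ratio satisfies 1.118 × r⁶ = 12.735, so r = (12.735 / 1.118)^(1/6).
r = 11.3909^(1/6) ≈ 1.5000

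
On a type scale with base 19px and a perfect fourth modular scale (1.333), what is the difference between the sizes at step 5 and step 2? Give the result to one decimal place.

Step 2: 19.0 × 1.333² = 33.761px
Step 5: 19.0 × 1.333⁵ = 79.966px
Difference: 79.966 − 33.761 = 46.205px

46.2px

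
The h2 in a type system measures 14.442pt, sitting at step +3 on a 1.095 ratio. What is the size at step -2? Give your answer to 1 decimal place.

14.442 ÷ 1.095⁵ = 14.442 ÷ 1.57424 ≈ 9.174

9.2pt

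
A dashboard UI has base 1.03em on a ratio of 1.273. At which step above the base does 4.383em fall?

1.273ⁿ = 4.383 / 1.03 = 4.2553
n = ln(4.2553) / ln(1.273) = 1.4482 / 0.2414 ≈ 6.00

6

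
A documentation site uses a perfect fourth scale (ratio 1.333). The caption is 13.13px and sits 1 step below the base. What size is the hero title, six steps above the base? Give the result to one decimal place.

13.13 × 1.333⁷ = 13.13 × 7.47844 ≈ 98.192

98.2px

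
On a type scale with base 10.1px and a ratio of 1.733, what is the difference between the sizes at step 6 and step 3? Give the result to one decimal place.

221.0px

Step 3: 10.1 × 1.733³ = 52.567px
Step 6: 10.1 × 1.733⁶ = 273.598px
Difference: 273.598 − 52.567 = 221.031px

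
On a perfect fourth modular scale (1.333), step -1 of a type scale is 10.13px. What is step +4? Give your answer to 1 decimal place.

42.6px

10.13 × 1.333⁵ = 10.13 × 4.20873 ≈ 42.634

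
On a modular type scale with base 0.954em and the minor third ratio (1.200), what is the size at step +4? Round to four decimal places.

1.9782em

0.954 × 1.200⁴ = 0.954 × 2.07360 ≈ 1.9782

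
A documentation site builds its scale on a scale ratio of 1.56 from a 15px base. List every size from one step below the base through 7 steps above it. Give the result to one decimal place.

Step -1: 15.0 ÷ 1.56 = 9.6
Step 0: 15px
Step 1: 15.0 × 1.56 = 23.4
Step 2: 15.0 × 1.56² = 36.5
Step 3: 15.0 × 1.56³ = 56.9
Step 4: 15.0 × 1.56⁴ = 88.8
Step 5: 15.0 × 1.56⁵ = 138.6
Step 6: 15.0 × 1.56⁶ = 216.2
Step 7: 15.0 × 1.56⁷ = 337.3

9.6px, 15.0px, 23.4px, 36.5px, 56.9px, 88.8px, 138.6px, 216.2px, 337.3px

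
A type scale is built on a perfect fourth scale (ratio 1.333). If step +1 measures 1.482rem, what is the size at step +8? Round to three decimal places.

11.083rem

1.482 × 1.333⁷ = 1.482 × 7.47844 ≈ 11.083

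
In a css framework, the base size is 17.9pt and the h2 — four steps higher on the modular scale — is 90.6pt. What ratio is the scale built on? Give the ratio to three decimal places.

The ratio satisfies 17.9 × r⁴ = 90.6, so r = (90.6 / 17.9)^(1/4).
r = 5.0615^(1/4) ≈ 1.4999

1.500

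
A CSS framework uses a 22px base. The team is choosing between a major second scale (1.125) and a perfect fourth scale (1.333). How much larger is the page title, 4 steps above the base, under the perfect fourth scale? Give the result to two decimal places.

Major second: 22.0 × 1.125⁴ = 35.2397px
Perfect fourth: 22.0 × 1.333⁴ = 69.4614px
Difference: 69.4614 − 35.2397 = 34.2217px

34.22px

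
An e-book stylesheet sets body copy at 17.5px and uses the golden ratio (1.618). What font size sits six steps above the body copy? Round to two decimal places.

313.99px

Every step multiplies by the scale ratio.
17.5 × 1.618⁶ = 17.5 × 17.94201 ≈ 313.99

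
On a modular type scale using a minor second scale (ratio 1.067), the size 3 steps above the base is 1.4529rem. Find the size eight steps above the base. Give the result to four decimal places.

1.4529 × 1.067⁵ = 1.4529 × 1.38300 ≈ 2.0094

2.0094rem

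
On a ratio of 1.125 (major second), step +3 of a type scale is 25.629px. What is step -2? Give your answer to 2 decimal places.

25.629 ÷ 1.125⁵ = 25.629 ÷ 1.80203 ≈ 14.222

14.22px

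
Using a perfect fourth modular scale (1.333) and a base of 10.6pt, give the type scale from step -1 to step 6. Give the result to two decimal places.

7.95pt, 10.60pt, 14.13pt, 18.84pt, 25.11pt, 33.47pt, 44.61pt, 59.47pt

Step -1: 10.6 ÷ 1.333 = 7.95
Step 0: 10.6pt
Step 1: 10.6 × 1.333 = 14.13
Step 2: 10.6 × 1.333² = 18.84
Step 3: 10.6 × 1.333³ = 25.11
Step 4: 10.6 × 1.333⁴ = 33.47
Step 5: 10.6 × 1.333⁵ = 44.61
Step 6: 10.6 × 1.333⁶ = 59.47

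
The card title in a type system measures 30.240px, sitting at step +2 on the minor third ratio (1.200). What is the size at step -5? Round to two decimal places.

The gap is -5 − (2) = -7 steps, so the factor is 1.200^-7.
30.240 ÷ 1.200⁷ = 30.240 ÷ 3.58318 ≈ 8.439

8.44px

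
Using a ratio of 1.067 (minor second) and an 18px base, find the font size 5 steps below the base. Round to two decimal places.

13.02px

A modular type scale is a geometric sequence: sizeₙ = base × rⁿ.
18.0 ÷ 1.067⁵ = 18.0 ÷ 1.38300 ≈ 13.02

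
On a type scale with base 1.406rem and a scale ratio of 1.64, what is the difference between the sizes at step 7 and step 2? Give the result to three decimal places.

41.082rem

Step 2: 1.406 × 1.64² = 3.78158rem
Step 7: 1.406 × 1.64⁷ = 44.86341rem
Difference: 44.86341 − 3.78158 = 41.08183rem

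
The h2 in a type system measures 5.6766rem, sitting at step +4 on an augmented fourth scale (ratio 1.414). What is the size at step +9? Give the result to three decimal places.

32.087rem

5.6766 × 1.414⁵ = 5.6766 × 5.65258 ≈ 32.087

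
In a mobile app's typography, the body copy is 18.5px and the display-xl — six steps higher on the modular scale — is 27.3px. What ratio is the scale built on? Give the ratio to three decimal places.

1.067

The ratio satisfies 18.5 × r⁶ = 27.3, so r = (27.3 / 18.5)^(1/6).
r = 1.4757^(1/6) ≈ 1.0670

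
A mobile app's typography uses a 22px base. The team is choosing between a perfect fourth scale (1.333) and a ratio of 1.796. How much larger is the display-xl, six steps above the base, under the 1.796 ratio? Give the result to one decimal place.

614.9px

Perfect fourth: 22.0 × 1.333⁶ = 123.425px
At 1.796: 22.0 × 1.796⁶ = 738.347px
Difference: 738.347 − 123.425 = 614.922px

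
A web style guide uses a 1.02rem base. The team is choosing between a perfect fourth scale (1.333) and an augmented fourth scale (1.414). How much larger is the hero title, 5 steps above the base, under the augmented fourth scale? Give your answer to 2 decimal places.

Perfect fourth: 1.02 × 1.333⁵ = 4.2929rem
Augmented fourth: 1.02 × 1.414⁵ = 5.7656rem
Difference: 5.7656 − 4.2929 = 1.4727rem

1.47rem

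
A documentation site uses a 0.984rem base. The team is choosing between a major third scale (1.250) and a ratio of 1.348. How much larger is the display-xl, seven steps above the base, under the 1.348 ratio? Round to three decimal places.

Major third: 0.984 × 1.250⁷ = 4.69208rem
At 1.348: 0.984 × 1.348⁷ = 7.95837rem
Difference: 7.95837 − 4.69208 = 3.26629rem

3.266rem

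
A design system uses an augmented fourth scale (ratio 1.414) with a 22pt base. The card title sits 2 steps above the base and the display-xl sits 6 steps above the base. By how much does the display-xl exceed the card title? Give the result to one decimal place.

Step 2: 22.0 × 1.414² = 43.987pt
Step 6: 22.0 × 1.414⁶ = 175.841pt
Difference: 175.841 − 43.987 = 131.854pt

131.9pt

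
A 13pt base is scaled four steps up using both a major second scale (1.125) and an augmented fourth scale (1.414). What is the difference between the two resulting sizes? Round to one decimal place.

Major second: 13.0 × 1.125⁴ = 20.823pt
Augmented fourth: 13.0 × 1.414⁴ = 51.969pt
Difference: 51.969 − 20.823 = 31.146pt

31.1pt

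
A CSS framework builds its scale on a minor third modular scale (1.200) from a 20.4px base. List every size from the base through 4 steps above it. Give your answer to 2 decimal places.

20.40px, 24.48px, 29.38px, 35.25px, 42.30px

Step 0: 20.4px
Step 1: 20.4 × 1.200 = 24.48
Step 2: 20.4 × 1.200² = 29.38
Step 3: 20.4 × 1.200³ = 35.25
Step 4: 20.4 × 1.200⁴ = 42.30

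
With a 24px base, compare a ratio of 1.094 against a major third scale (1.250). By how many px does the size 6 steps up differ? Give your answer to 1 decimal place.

At 1.094: 24.0 × 1.094⁶ = 41.145px
Major third: 24.0 × 1.250⁶ = 91.553px
Difference: 91.553 − 41.145 = 50.408px

50.4px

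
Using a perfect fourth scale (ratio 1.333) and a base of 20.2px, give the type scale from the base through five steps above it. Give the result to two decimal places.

Step 0: 20.2px
Step 1: 20.2 × 1.333 = 26.93
Step 2: 20.2 × 1.333² = 35.89
Step 3: 20.2 × 1.333³ = 47.85
Step 4: 20.2 × 1.333⁴ = 63.78
Step 5: 20.2 × 1.333⁵ = 85.02

20.20px, 26.93px, 35.89px, 47.85px, 63.78px, 85.02px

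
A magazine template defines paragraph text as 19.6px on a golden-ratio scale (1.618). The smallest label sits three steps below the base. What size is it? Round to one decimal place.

19.6 ÷ 1.618³ = 19.6 ÷ 4.23580 ≈ 4.63

4.6px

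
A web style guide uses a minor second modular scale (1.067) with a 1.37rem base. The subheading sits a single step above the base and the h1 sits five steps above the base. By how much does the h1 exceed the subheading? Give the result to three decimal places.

0.433rem

Step 1: 1.37 × 1.067 = 1.46179rem
Step 5: 1.37 × 1.067⁵ = 1.89471rem
Difference: 1.89471 − 1.46179 = 0.43292rem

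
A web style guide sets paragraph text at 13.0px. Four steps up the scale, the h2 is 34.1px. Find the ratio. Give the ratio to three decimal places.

1.273

r⁴ = 34.1 / 13.0, so r = (34.1/13.0)^(1/4).
r = 2.6231^(1/4) ≈ 1.2726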